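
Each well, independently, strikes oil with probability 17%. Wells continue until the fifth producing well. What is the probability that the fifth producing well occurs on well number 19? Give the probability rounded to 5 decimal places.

0.03199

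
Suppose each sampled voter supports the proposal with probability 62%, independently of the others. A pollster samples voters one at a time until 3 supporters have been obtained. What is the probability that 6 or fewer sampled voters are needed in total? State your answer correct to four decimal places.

Finishing within 6 sampled voters ⇔ at least 3 successes in the first 6. With X ~ Binomial(6, 0.62), P(Y ≤ 6) = 1 − P(X ≤ 2).
  k=0: C(6,0)·0.62^0·0.38^6 = 0.003011
  k=1: C(6,1)·0.62^1·0.38^5 = 0.029475
  k=2: C(6,2)·0.62^2·0.38^4 = 0.120229
1 − 0.152715 = 0.847285

0.8473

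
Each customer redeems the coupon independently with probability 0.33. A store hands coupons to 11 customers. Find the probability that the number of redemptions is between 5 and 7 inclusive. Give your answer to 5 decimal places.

X ~ Binomial(11, 0.33); P(5 ≤ X ≤ 7) = Σ C(11,k) p^k (1−p)^(11−k) over k:
  k=5: C(11,5)·0.33^5·0.67^6 = 0.1635537
  k=6: C(11,6)·0.33^6·0.67^5 = 0.0805563
  k=7: C(11,7)·0.33^7·0.67^4 = 0.0283407
Total = 0.2724508

0.27245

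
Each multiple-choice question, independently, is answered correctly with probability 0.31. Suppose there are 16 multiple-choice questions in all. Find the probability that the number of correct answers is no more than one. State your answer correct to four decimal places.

X ~ Binomial(16, 0.31); P(X ≤ 1) = Σ C(16,k) p^k (1−p)^(16−k) over k:
  k=0: C(16,0)·0.31^0·0.69^16 = 0.002640
  k=1: C(16,1)·0.31^1·0.69^15 = 0.018977
Total = 0.021616

0.0216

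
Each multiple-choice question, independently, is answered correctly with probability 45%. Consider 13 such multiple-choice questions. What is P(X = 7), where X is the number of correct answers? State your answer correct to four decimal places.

X ~ Binomial(n=13, p=0.45).
P(X=7) = C(13,7) · p^7 · (1−p)^6
= 1716 · 0.0037367 · 0.027681 = 0.177493

0.1775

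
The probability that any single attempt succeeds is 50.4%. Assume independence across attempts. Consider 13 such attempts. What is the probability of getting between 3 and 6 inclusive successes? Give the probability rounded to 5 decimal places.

0.47785

X ~ Binomial(13, 0.504); P(3 ≤ X ≤ 6) = Σ C(13,k) p^k (1−p)^(13−k) over k:
  k=3: C(13,3)·0.504^3·0.496^10 = 0.0329970
  k=4: C(13,4)·0.504^4·0.496^9 = 0.0838230
  k=5: C(13,5)·0.504^5·0.496^8 = 0.1533150
  k=6: C(13,6)·0.504^6·0.496^7 = 0.2077171
Total = 0.4778521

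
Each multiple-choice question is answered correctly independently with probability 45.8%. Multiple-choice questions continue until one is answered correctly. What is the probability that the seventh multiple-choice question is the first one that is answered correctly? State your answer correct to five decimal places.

Geometric (trials to first success), p = 0.458.
P(Y = 7) = (1−p)^6 · p = 0.025351 · 0.458 = 0.0116108

0.01161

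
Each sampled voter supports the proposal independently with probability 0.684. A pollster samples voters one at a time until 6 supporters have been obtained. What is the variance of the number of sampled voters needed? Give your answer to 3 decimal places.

Y = total sampled voters until the sixth success; negative binomial with r=6, p=0.684.
Var(Y) = r(1−p)/p² = 6·0.316 / 0.684² = 4.05253

4.053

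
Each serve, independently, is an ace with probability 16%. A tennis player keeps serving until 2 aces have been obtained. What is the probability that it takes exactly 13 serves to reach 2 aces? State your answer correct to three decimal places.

Y = trial on which the second success occurs; negative binomial, r=2, p=0.16.
P(Y=13) = C(12,1) · p^2 · (1−p)^11
= 12 · 0.0256 · 0.14692 = 0.04513

0.045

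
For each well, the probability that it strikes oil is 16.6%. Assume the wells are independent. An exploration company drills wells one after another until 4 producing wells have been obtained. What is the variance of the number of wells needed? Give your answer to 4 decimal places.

121.0626

Y = total wells until the fourth success; negative binomial with r=4, p=0.166.
Var(Y) = r(1−p)/p² = 4·0.834 / 0.166² = 121.062564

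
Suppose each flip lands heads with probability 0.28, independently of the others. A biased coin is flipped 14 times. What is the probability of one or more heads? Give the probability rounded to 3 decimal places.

0.990

P(at least one) = 1 − P(none) = 1 − (1 − 0.28)^14
= 1 − 0.01006 = 0.98994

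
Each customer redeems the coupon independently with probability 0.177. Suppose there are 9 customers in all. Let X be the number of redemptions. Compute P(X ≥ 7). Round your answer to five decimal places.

0.00014

X ~ Binomial(9, 0.177); P(X ≥ 7) = Σ C(9,k) p^k (1−p)^(9−k) over k:
  k=7: C(9,7)·0.177^7·0.823^2 = 0.0001327
  k=8: C(9,8)·0.177^8·0.823^1 = 0.0000071
  k=9: C(9,9)·0.177^9·0.823^0 = 0.0000002
Total = 0.0001400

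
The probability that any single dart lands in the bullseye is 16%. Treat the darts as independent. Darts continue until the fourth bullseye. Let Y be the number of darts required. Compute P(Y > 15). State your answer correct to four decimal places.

0.7908

Needing more than 15 darts ⇔ fewer than 4 successes in the first 15. With X ~ Binomial(15, 0.16), P(Y > 15) = P(X ≤ 3).
  k=0: C(15,0)·0.16^0·0.84^15 = 0.073146
  k=1: C(15,1)·0.16^1·0.84^14 = 0.208988
  k=2: C(15,2)·0.16^2·0.84^13 = 0.278651
  k=3: C(15,3)·0.16^3·0.84^12 = 0.229997
P(X ≤ 3) = 0.790782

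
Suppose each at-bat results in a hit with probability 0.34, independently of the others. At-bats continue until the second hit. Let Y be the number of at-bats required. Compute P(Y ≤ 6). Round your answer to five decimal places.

Finishing within 6 at-bats ⇔ at least 2 successes in the first 6. With X ~ Binomial(6, 0.34), P(Y ≤ 6) = 1 − P(X ≤ 1).
  k=0: C(6,0)·0.34^0·0.66^6 = 0.0826540
  k=1: C(6,1)·0.34^1·0.66^5 = 0.2554758
1 − 0.3381298 = 0.6618702

0.66187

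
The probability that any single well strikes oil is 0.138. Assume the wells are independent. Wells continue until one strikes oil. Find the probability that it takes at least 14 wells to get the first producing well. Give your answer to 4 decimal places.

0.1451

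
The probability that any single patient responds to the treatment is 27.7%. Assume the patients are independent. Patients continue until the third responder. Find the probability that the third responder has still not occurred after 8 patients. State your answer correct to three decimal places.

Needing more than 8 patients ⇔ fewer than 3 successes in the first 8. With X ~ Binomial(8, 0.277), P(Y > 8) = P(X ≤ 2).
  k=0: C(8,0)·0.277^0·0.723^8 = 0.07466
  k=1: C(8,1)·0.277^1·0.723^7 = 0.22884
  k=2: C(8,2)·0.277^2·0.723^6 = 0.30686
P(X ≤ 2) = 0.61037

0.610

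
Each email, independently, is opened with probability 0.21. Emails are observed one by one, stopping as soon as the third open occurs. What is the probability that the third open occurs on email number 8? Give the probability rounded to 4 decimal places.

Y = trial on which the third success occurs; negative binomial, r=3, p=0.21.
P(Y=8) = C(7,2) · p^3 · (1−p)^5
= 21 · 0.009261 · 0.30771 = 0.059843

0.0598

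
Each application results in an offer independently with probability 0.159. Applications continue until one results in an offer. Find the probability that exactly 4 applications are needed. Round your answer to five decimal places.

0.09458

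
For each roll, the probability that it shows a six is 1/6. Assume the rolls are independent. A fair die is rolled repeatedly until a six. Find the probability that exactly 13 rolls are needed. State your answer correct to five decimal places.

0.01869

Geometric (trials to first success), p = 0.166667.
P(Y = 13) = (1−p)^12 · p = 0.11216 · 0.166667 = 0.0186928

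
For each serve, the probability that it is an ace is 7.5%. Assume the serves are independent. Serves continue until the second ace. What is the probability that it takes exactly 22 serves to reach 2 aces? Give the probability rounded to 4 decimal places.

Y = trial on which the second success occurs; negative binomial, r=2, p=0.075.
P(Y=22) = C(21,1) · p^2 · (1−p)^20
= 21 · 0.005625 · 0.2103 = 0.024841

0.0248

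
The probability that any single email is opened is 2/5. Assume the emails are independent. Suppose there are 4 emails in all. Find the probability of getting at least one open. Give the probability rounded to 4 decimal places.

0.8704

P(at least one) = 1 − P(none) = 1 − (1 − 0.40)^4
= 1 − 0.129600 = 0.870400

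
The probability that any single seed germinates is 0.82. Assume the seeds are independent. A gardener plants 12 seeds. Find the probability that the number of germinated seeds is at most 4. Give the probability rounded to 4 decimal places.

X ~ Binomial(12, 0.82); P(X ≤ 4) = Σ C(12,k) p^k (1−p)^(12−k) over k:
  k=0: C(12,0)·0.82^0·0.18^12 = 0.000000
  k=1: C(12,1)·0.82^1·0.18^11 = 0.000000
  k=2: C(12,2)·0.82^2·0.18^10 = 0.000002
  k=3: C(12,3)·0.82^3·0.18^9 = 0.000024
  k=4: C(12,4)·0.82^4·0.18^8 = 0.000247
Total = 0.000272

0.0003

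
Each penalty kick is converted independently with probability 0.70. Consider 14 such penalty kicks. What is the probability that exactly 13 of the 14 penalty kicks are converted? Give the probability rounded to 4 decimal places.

X ~ Binomial(n=14, p=0.70).
P(X=13) = C(14,13) · p^13 · (1−p)^1
= 14 · 0.0096889 · 0.3 = 0.040693

0.0407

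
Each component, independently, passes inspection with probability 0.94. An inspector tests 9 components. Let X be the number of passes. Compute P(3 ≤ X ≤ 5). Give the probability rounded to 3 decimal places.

X ~ Binomial(9, 0.94); P(3 ≤ X ≤ 5) = Σ C(9,k) p^k (1−p)^(9−k) over k:
  k=3: C(9,3)·0.94^3·0.06^6 = 0.00000
  k=4: C(9,4)·0.94^4·0.06^5 = 0.00008
  k=5: C(9,5)·0.94^5·0.06^4 = 0.00120
Total = 0.00128

0.001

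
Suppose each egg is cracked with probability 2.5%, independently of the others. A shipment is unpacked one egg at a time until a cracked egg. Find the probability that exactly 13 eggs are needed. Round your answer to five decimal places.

Geometric (trials to first success), p = 0.025.
P(Y = 13) = (1−p)^12 · p = 0.738 · 0.025 = 0.0184500

0.01845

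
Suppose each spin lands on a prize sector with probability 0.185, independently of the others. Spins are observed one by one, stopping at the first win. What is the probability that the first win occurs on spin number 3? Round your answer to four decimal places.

0.1229

Geometric (trials to first success), p = 0.185.
P(Y = 3) = (1−p)^2 · p = 0.66422 · 0.185 = 0.122882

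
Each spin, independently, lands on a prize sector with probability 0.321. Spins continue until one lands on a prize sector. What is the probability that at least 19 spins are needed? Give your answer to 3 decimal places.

Y = number of spins to the first success; geometric, p = 0.321.
P(Y > 18) = P(first 18 all fail) = (1−p)^18 = 0.00094

0.001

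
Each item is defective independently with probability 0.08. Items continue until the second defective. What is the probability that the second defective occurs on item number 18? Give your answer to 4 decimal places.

0.0287

Y = trial on which the second success occurs; negative binomial, r=2, p=0.08.
P(Y=18) = C(17,1) · p^2 · (1−p)^16
= 17 · 0.0064 · 0.26339 = 0.028657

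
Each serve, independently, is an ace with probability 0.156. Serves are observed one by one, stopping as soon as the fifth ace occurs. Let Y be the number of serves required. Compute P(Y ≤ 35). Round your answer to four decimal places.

Finishing within 35 serves ⇔ at least 5 successes in the first 35. With X ~ Binomial(35, 0.156), P(Y ≤ 35) = 1 − P(X ≤ 4).
  k=0: C(35,0)·0.156^0·0.844^35 = 0.002642
  k=1: C(35,1)·0.156^1·0.844^34 = 0.017094
  k=2: C(35,2)·0.156^2·0.844^33 = 0.053711
  k=3: C(35,3)·0.156^3·0.844^32 = 0.109205
  k=4: C(35,4)·0.156^4·0.844^31 = 0.161478
1 − 0.344130 = 0.655870

0.6559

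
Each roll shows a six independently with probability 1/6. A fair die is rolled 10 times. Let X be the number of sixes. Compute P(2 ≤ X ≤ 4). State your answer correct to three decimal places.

0.500

X ~ Binomial(10, 0.166667); P(2 ≤ X ≤ 4) = Σ C(10,k) p^k (1−p)^(10−k) over k:
  k=2: C(10,2)·0.166667^2·0.833333^8 = 0.29071
  k=3: C(10,3)·0.166667^3·0.833333^7 = 0.15505
  k=4: C(10,4)·0.166667^4·0.833333^6 = 0.05427
Total = 0.50002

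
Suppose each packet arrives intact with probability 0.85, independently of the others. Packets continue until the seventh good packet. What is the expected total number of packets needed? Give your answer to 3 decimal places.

8.235

Y = total packets until the seventh success; negative binomial with r=7, p=0.85.
E[Y] = r / p = 7 / 0.85 = 8.23529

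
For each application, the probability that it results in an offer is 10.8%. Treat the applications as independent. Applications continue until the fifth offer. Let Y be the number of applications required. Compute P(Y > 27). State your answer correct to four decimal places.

Needing more than 27 applications ⇔ fewer than 5 successes in the first 27. With X ~ Binomial(27, 0.108), P(Y > 27) = P(X ≤ 4).
  k=0: C(27,0)·0.108^0·0.892^27 = 0.045693
  k=1: C(27,1)·0.108^1·0.892^26 = 0.149374
  k=2: C(27,2)·0.108^2·0.892^25 = 0.235113
  k=3: C(27,3)·0.108^3·0.892^24 = 0.237221
  k=4: C(27,4)·0.108^4·0.892^23 = 0.172331
P(X ≤ 4) = 0.839732

0.8397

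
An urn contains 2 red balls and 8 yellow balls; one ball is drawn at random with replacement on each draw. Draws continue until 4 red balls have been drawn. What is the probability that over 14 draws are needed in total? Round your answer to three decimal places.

0.698

Needing more than 14 draws ⇔ fewer than 4 successes in the first 14. With X ~ Binomial(14, 0.20), P(Y > 14) = P(X ≤ 3).
  k=0: C(14,0)·0.20^0·0.80^14 = 0.04398
  k=1: C(14,1)·0.20^1·0.80^13 = 0.15393
  k=2: C(14,2)·0.20^2·0.80^12 = 0.25014
  k=3: C(14,3)·0.20^3·0.80^11 = 0.25014
P(X ≤ 3) = 0.69819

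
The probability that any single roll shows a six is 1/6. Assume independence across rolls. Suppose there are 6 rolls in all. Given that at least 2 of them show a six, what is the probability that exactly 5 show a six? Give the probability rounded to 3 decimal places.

0.002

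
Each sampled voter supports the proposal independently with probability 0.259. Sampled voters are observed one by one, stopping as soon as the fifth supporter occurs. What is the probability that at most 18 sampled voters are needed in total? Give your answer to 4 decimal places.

0.5169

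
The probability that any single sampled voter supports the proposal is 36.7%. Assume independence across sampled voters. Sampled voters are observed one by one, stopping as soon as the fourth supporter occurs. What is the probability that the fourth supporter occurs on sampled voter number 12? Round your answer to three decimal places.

Y = trial on which the fourth success occurs; negative binomial, r=4, p=0.367.
P(Y=12) = C(11,3) · p^4 · (1−p)^8
= 165 · 0.018141 · 0.025777 = 0.07716

0.077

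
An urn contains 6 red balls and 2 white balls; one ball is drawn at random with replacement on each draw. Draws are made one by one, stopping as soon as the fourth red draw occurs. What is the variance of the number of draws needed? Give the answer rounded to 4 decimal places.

1.7778

Y = total draws until the fourth success; negative binomial with r=4, p=0.75.
Var(Y) = r(1−p)/p² = 4·0.25 / 0.75² = 1.777778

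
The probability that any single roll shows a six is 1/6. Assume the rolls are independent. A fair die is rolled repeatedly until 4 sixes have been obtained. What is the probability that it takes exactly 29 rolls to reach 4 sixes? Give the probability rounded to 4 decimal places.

Y = trial on which the fourth success occurs; negative binomial, r=4, p=0.166667.
P(Y=29) = C(28,3) · p^4 · (1−p)^25
= 3276 · 0.0007716 · 0.010483 = 0.026498

0.0265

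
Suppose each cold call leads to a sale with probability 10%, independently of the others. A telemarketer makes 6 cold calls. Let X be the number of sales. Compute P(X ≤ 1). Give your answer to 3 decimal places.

0.886

X ~ Binomial(6, 0.10); P(X ≤ 1) = Σ C(6,k) p^k (1−p)^(6−k) over k:
  k=0: C(6,0)·0.10^0·0.90^6 = 0.53144
  k=1: C(6,1)·0.10^1·0.90^5 = 0.35429
Total = 0.88574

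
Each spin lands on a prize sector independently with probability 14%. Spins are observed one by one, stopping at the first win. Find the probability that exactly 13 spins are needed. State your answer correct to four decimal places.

Geometric (trials to first success), p = 0.14.
P(Y = 13) = (1−p)^12 · p = 0.16367 · 0.14 = 0.022914

0.0229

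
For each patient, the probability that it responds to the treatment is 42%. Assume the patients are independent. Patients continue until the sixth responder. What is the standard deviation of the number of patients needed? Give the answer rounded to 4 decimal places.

Y = total patients until the sixth success; negative binomial with r=6, p=0.42.
SD(Y) = √[r(1−p)/p²] = √(19.727891) = 4.441609

4.4416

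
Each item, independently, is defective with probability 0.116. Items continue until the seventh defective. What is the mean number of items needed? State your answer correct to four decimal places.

60.3448

Y = total items until the seventh success; negative binomial with r=7, p=0.116.
E[Y] = r / p = 7 / 0.116 = 60.344828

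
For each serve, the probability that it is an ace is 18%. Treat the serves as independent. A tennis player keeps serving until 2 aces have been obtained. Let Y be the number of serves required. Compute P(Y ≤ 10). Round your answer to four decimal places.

Finishing within 10 serves ⇔ at least 2 successes in the first 10. With X ~ Binomial(10, 0.18), P(Y ≤ 10) = 1 − P(X ≤ 1).
  k=0: C(10,0)·0.18^0·0.82^10 = 0.137448
  k=1: C(10,1)·0.18^1·0.82^9 = 0.301715
1 − 0.439163 = 0.560837

0.5608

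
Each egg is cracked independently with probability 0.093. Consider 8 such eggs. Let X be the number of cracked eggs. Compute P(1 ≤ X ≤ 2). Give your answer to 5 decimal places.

X ~ Binomial(8, 0.093); P(1 ≤ X ≤ 2) = Σ C(8,k) p^k (1−p)^(8−k) over k:
  k=1: C(8,1)·0.093^1·0.907^7 = 0.3756851
  k=2: C(8,2)·0.093^2·0.907^6 = 0.1348241
Total = 0.5105092

0.51051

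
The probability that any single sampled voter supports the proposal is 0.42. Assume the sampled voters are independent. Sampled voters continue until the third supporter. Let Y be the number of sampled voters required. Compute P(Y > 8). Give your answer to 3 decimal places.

0.275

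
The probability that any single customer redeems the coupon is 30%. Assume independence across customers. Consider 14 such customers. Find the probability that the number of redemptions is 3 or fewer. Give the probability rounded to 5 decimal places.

X ~ Binomial(14, 0.30); P(X ≤ 3) = Σ C(14,k) p^k (1−p)^(14−k) over k:
  k=0: C(14,0)·0.30^0·0.70^14 = 0.0067822
  k=1: C(14,1)·0.30^1·0.70^13 = 0.0406934
  k=2: C(14,2)·0.30^2·0.70^12 = 0.1133601
  k=3: C(14,3)·0.30^3·0.70^11 = 0.1943317
Total = 0.3551674

0.35517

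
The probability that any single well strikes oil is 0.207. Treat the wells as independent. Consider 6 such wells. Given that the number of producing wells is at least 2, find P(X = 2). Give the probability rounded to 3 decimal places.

X ~ Binomial(6, 0.207). Want P(X=2 | X≥2) = P(X=2) / P(X≥2).
P(X=2) = C(6,2)·0.207^2·0.793^4 = 0.25417
P(X≥2) = 1 − 0.24868 − 0.38948 = 0.36184
Ratio = 0.25417 / 0.36184 = 0.70244

0.702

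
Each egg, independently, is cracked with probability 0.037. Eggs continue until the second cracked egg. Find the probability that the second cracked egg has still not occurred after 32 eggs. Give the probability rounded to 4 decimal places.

0.6672

Needing more than 32 eggs ⇔ fewer than 2 successes in the first 32. With X ~ Binomial(32, 0.037), P(Y > 32) = P(X ≤ 1).
  k=0: C(32,0)·0.037^0·0.963^32 = 0.299255
  k=1: C(32,1)·0.037^1·0.963^31 = 0.367931
P(X ≤ 1) = 0.667186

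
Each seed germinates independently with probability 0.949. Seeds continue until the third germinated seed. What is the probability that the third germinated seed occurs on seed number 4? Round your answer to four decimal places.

Y = trial on which the third success occurs; negative binomial, r=3, p=0.949.
P(Y=4) = C(3,2) · p^3 · (1−p)^1
= 3 · 0.85467 · 0.051 = 0.130765

0.1308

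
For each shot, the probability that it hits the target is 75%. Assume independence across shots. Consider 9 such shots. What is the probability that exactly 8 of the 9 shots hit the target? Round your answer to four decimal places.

X ~ Binomial(n=9, p=0.75).
P(X=8) = C(9,8) · p^8 · (1−p)^1
= 9 · 0.10011 · 0.25 = 0.225254

0.2253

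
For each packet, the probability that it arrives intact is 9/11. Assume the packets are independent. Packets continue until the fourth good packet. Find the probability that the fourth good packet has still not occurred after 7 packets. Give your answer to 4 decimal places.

0.0240

Needing more than 7 packets ⇔ fewer than 4 successes in the first 7. With X ~ Binomial(7, 0.818182), P(Y > 7) = P(X ≤ 3).
  k=0: C(7,0)·0.818182^0·0.181818^7 = 0.000007
  k=1: C(7,1)·0.818182^1·0.181818^6 = 0.000207
  k=2: C(7,2)·0.818182^2·0.181818^5 = 0.002793
  k=3: C(7,3)·0.818182^3·0.181818^4 = 0.020949
P(X ≤ 3) = 0.023956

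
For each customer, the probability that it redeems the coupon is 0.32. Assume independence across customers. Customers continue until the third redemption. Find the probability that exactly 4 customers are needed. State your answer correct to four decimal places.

0.0668

Y = trial on which the third success occurs; negative binomial, r=3, p=0.32.
P(Y=4) = C(3,2) · p^3 · (1−p)^1
= 3 · 0.032768 · 0.68 = 0.066847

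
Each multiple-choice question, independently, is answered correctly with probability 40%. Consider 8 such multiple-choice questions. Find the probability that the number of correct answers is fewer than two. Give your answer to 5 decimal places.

0.10638

X ~ Binomial(8, 0.40); P(X ≤ 1) = Σ C(8,k) p^k (1−p)^(8−k) over k:
  k=0: C(8,0)·0.40^0·0.60^8 = 0.0167962
  k=1: C(8,1)·0.40^1·0.60^7 = 0.0895795
Total = 0.1063757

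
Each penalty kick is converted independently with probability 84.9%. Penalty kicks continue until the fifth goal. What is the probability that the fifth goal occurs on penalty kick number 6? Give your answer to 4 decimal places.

Y = trial on which the fifth success occurs; negative binomial, r=5, p=0.849.
P(Y=6) = C(5,4) · p^5 · (1−p)^1
= 5 · 0.4411 · 0.151 = 0.333032

0.3330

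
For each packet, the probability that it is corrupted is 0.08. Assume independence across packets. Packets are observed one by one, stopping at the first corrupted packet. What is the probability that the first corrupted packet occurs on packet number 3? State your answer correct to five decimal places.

0.06771

Geometric (trials to first success), p = 0.08.
P(Y = 3) = (1−p)^2 · p = 0.8464 · 0.08 = 0.0677120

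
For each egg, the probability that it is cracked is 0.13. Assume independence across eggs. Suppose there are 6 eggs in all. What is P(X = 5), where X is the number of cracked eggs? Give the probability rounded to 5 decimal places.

0.00019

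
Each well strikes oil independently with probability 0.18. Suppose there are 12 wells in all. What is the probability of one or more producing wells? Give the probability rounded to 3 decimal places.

P(at least one) = 1 − P(none) = 1 − (1 − 0.18)^12
= 1 − 0.09242 = 0.90758

0.908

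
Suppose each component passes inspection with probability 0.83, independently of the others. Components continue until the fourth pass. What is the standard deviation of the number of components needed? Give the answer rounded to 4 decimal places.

Y = total components until the fourth success; negative binomial with r=4, p=0.83.
SD(Y) = √[r(1−p)/p²] = √(0.987081) = 0.993519

0.9935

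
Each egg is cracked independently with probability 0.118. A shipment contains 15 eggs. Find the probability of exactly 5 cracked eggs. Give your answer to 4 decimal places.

0.0196

X ~ Binomial(n=15, p=0.118).
P(X=5) = C(15,5) · p^5 · (1−p)^10
= 3003 · 2.2878e-05 · 0.2849 = 0.019573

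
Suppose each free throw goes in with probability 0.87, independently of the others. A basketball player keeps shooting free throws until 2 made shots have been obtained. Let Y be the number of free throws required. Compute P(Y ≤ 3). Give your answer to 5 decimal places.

0.95369

Finishing within 3 free throws ⇔ at least 2 successes in the first 3. With X ~ Binomial(3, 0.87), P(Y ≤ 3) = 1 − P(X ≤ 1).
  k=0: C(3,0)·0.87^0·0.13^3 = 0.0021970
  k=1: C(3,1)·0.87^1·0.13^2 = 0.0441090
1 − 0.0463060 = 0.9536940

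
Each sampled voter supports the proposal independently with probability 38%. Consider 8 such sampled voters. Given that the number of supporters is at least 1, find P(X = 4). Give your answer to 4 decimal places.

X ~ Binomial(8, 0.38). Want P(X=4 | X≥1) = P(X=4) / P(X≥1).
P(X=4) = C(8,4)·0.38^4·0.62^4 = 0.215675
P(X≥1) = 1 − 0.021834 = 0.978166
Ratio = 0.215675 / 0.978166 = 0.220489

0.2205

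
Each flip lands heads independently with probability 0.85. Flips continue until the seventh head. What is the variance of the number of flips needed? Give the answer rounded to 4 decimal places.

1.4533

Y = total flips until the seventh success; negative binomial with r=7, p=0.85.
Var(Y) = r(1−p)/p² = 7·0.15 / 0.85² = 1.453287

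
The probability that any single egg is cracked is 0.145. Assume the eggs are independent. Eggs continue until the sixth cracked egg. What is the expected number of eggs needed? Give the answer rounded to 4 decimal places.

41.3793

Y = total eggs until the sixth success; negative binomial with r=6, p=0.145.
E[Y] = r / p = 6 / 0.145 = 41.379310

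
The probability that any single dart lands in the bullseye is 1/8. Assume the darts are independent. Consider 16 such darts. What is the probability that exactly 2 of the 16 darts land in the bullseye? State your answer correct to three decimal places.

X ~ Binomial(n=16, p=0.125).
P(X=2) = C(16,2) · p^2 · (1−p)^14
= 120 · 0.015625 · 0.15421 = 0.28914

0.289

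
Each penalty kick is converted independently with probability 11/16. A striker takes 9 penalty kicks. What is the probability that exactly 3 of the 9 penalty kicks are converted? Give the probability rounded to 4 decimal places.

0.0254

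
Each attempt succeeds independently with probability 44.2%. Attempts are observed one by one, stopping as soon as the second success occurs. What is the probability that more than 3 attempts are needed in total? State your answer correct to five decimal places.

0.58661

Needing more than 3 attempts ⇔ fewer than 2 successes in the first 3. With X ~ Binomial(3, 0.442), P(Y > 3) = P(X ≤ 1).
  k=0: C(3,0)·0.442^0·0.558^3 = 0.1737411
  k=1: C(3,1)·0.442^1·0.558^2 = 0.4128687
P(X ≤ 1) = 0.5866098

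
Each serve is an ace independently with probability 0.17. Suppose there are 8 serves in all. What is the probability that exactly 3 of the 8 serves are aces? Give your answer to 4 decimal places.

0.1084

X ~ Binomial(n=8, p=0.17).
P(X=3) = C(8,3) · p^3 · (1−p)^5
= 56 · 0.004913 · 0.3939 = 0.108374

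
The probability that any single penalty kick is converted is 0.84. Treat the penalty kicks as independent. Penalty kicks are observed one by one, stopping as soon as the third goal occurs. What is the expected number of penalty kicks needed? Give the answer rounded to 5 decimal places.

3.57143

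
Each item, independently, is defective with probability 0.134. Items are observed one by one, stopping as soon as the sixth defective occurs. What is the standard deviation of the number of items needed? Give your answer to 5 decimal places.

Y = total items until the sixth success; negative binomial with r=6, p=0.134.
SD(Y) = √[r(1−p)/p²] = √(289.3740254) = 17.0109972

17.01100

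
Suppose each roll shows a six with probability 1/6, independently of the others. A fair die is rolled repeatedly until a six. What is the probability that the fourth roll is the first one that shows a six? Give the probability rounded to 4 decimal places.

Geometric (trials to first success), p = 0.166667.
P(Y = 4) = (1−p)^3 · p = 0.5787 · 0.166667 = 0.096451

0.0965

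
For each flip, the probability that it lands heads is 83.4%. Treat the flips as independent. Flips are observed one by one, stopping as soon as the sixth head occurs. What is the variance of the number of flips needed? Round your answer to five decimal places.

Y = total flips until the sixth success; negative binomial with r=6, p=0.834.
Var(Y) = r(1−p)/p² = 6·0.166 / 0.834² = 1.4319480

1.43195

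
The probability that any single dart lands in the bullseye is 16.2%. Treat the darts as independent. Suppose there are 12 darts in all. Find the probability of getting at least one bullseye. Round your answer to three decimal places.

P(at least one) = 1 − P(none) = 1 − (1 − 0.162)^12
= 1 − 0.11993 = 0.88007

0.880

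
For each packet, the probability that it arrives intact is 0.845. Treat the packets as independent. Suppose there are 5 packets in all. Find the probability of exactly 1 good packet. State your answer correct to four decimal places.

0.0024

X ~ Binomial(n=5, p=0.845).
P(X=1) = C(5,1) · p^1 · (1−p)^4
= 5 · 0.845 · 0.0005772 = 0.002439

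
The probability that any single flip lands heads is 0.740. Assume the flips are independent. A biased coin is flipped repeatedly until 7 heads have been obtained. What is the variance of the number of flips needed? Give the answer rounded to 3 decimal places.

Y = total flips until the seventh success; negative binomial with r=7, p=0.74.
Var(Y) = r(1−p)/p² = 7·0.26 / 0.74² = 3.32359

3.324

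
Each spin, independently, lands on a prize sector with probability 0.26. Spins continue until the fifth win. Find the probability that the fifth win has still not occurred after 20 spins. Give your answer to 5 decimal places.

0.37523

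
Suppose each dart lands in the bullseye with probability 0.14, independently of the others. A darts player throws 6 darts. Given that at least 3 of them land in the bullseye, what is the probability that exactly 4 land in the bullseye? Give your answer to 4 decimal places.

X ~ Binomial(6, 0.14). Want P(X=4 | X≥3) = P(X=4) / P(X≥3).
P(X=4) = C(6,4)·0.14^4·0.86^2 = 0.004262
P(X≥3) = 1 − 0.404567 − 0.395159 − 0.160820 = 0.039454
Ratio = 0.004262 / 0.039454 = 0.108022

0.1080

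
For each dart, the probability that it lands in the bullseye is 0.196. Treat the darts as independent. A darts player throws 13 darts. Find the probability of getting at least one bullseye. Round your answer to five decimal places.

P(at least one) = 1 − P(none) = 1 − (1 − 0.196)^13
= 1 − 0.0586582 = 0.9413418

0.94134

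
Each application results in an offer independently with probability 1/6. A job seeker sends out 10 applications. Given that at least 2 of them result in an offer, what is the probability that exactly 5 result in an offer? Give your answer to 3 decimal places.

0.025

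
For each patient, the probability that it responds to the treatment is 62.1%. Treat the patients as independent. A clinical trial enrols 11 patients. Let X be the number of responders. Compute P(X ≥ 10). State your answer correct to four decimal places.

0.0409

X ~ Binomial(11, 0.621); P(X ≥ 10) = Σ C(11,k) p^k (1−p)^(11−k) over k:
  k=10: C(11,10)·0.621^10·0.379^1 = 0.035559
  k=11: C(11,11)·0.621^11·0.379^0 = 0.005297
Total = 0.040856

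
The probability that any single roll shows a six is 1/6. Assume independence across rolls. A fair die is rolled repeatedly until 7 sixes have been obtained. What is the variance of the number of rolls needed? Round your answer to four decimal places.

Y = total rolls until the seventh success; negative binomial with r=7, p=0.166667.
Var(Y) = r(1−p)/p² = 7·0.833333 / 0.166667² = 210.000000

210.0000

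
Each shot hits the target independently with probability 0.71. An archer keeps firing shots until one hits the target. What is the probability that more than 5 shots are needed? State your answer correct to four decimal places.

0.0021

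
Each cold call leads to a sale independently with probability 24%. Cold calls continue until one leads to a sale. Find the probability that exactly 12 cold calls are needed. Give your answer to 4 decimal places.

0.0117

Geometric (trials to first success), p = 0.24.
P(Y = 12) = (1−p)^11 · p = 0.04886 · 0.24 = 0.011726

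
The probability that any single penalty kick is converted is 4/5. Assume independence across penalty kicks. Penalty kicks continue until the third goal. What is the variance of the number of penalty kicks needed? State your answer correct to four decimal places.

Y = total penalty kicks until the third success; negative binomial with r=3, p=0.80.
Var(Y) = r(1−p)/p² = 3·0.20 / 0.80² = 0.937500

0.9375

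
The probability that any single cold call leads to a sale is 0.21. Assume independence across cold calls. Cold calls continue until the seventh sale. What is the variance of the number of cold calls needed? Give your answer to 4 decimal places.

Y = total cold calls until the seventh success; negative binomial with r=7, p=0.21.
Var(Y) = r(1−p)/p² = 7·0.79 / 0.21² = 125.396825

125.3968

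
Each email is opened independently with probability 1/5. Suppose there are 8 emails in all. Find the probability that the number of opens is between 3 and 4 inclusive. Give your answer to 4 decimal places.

X ~ Binomial(8, 0.20); P(3 ≤ X ≤ 4) = Σ C(8,k) p^k (1−p)^(8−k) over k:
  k=3: C(8,3)·0.20^3·0.80^5 = 0.146801
  k=4: C(8,4)·0.20^4·0.80^4 = 0.045875
Total = 0.192676

0.1927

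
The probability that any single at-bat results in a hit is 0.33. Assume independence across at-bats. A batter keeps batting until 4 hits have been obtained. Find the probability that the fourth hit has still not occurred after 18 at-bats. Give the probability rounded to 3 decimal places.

Needing more than 18 at-bats ⇔ fewer than 4 successes in the first 18. With X ~ Binomial(18, 0.33), P(Y > 18) = P(X ≤ 3).
  k=0: C(18,0)·0.33^0·0.67^18 = 0.00074
  k=1: C(18,1)·0.33^1·0.67^17 = 0.00656
  k=2: C(18,2)·0.33^2·0.67^16 = 0.02747
  k=3: C(18,3)·0.33^3·0.67^15 = 0.07217
P(X ≤ 3) = 0.10695

0.107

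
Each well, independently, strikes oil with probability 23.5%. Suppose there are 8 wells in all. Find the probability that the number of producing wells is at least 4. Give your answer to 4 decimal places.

X ~ Binomial(8, 0.235); P(X ≥ 4) = Σ C(8,k) p^k (1−p)^(8−k) over k:
  k=4: C(8,4)·0.235^4·0.765^4 = 0.073116
  k=5: C(8,5)·0.235^5·0.765^3 = 0.017968
  k=6: C(8,6)·0.235^6·0.765^2 = 0.002760
  k=7: C(8,7)·0.235^7·0.765^1 = 0.000242
  k=8: C(8,8)·0.235^8·0.765^0 = 0.000009
Total = 0.094096

0.0941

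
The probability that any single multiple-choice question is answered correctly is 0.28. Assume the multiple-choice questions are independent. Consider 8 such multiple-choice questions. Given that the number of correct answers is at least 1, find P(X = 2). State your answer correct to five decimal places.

0.32963

X ~ Binomial(8, 0.28). Want P(X=2 | X≥1) = P(X=2) / P(X≥1).
P(X=2) = C(8,2)·0.28^2·0.72^6 = 0.3058222
P(X≥1) = 1 − 0.0722204 = 0.9277796
Ratio = 0.3058222 / 0.9277796 = 0.3296281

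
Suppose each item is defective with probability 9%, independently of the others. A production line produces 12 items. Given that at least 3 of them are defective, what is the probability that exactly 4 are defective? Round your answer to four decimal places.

0.1763

X ~ Binomial(12, 0.09). Want P(X=4 | X≥3) = P(X=4) / P(X≥3).
P(X=4) = C(12,4)·0.09^4·0.91^8 = 0.015272
P(X≥3) = 1 − 0.322475 − 0.382718 − 0.208182 = 0.086624
Ratio = 0.015272 / 0.086624 = 0.176305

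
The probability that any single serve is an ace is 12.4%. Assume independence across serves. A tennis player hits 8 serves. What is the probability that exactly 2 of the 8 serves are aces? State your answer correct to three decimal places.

X ~ Binomial(n=8, p=0.124).
P(X=2) = C(8,2) · p^2 · (1−p)^6
= 28 · 0.015376 · 0.45188 = 0.19455

0.195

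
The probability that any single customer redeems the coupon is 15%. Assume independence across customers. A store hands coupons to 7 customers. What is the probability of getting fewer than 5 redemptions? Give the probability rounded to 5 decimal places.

0.99878

X ~ Binomial(7, 0.15); P(X ≤ 4) = Σ C(7,k) p^k (1−p)^(7−k) over k:
  k=0: C(7,0)·0.15^0·0.85^7 = 0.3205771
  k=1: C(7,1)·0.15^1·0.85^6 = 0.3960070
  k=2: C(7,2)·0.15^2·0.85^5 = 0.2096508
  k=3: C(7,3)·0.15^3·0.85^4 = 0.0616620
  k=4: C(7,4)·0.15^4·0.85^3 = 0.0108815
Total = 0.9987784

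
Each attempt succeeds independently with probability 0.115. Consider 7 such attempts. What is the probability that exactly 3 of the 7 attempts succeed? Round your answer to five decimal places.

X ~ Binomial(n=7, p=0.115).
P(X=3) = C(7,3) · p^3 · (1−p)^4
= 35 · 0.0015209 · 0.61344 = 0.0326539

0.03265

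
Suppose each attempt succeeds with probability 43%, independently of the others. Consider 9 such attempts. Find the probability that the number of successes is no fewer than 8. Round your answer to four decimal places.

X ~ Binomial(9, 0.43); P(X ≥ 8) = Σ C(9,k) p^k (1−p)^(9−k) over k:
  k=8: C(9,8)·0.43^8·0.57^1 = 0.005996
  k=9: C(9,9)·0.43^9·0.57^0 = 0.000503
Total = 0.006499

0.0065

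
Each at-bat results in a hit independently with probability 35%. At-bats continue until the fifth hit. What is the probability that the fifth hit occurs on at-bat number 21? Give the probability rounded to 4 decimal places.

0.0258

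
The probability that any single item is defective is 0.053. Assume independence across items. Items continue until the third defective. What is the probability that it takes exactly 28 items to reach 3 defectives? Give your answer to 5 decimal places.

0.01339

Y = trial on which the third success occurs; negative binomial, r=3, p=0.053.
P(Y=28) = C(27,2) · p^3 · (1−p)^25
= 351 · 0.00014888 · 0.2563 = 0.0133932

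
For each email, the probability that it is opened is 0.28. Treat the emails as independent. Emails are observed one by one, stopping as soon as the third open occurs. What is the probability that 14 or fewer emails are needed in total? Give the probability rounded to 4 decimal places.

0.7967

Finishing within 14 emails ⇔ at least 3 successes in the first 14. With X ~ Binomial(14, 0.28), P(Y ≤ 14) = 1 − P(X ≤ 2).
  k=0: C(14,0)·0.28^0·0.72^14 = 0.010061
  k=1: C(14,1)·0.28^1·0.72^13 = 0.054778
  k=2: C(14,2)·0.28^2·0.72^12 = 0.138467
1 − 0.203307 = 0.796693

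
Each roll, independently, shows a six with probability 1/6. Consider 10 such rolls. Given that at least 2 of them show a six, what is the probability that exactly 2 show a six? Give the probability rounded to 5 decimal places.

0.56396

X ~ Binomial(10, 0.166667). Want P(X=2 | X≥2) = P(X=2) / P(X≥2).
P(X=2) = C(10,2)·0.166667^2·0.833333^8 = 0.2907100
P(X≥2) = 1 − 0.1615056 − 0.3230112 = 0.5154833
Ratio = 0.2907100 / 0.5154833 = 0.5639563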